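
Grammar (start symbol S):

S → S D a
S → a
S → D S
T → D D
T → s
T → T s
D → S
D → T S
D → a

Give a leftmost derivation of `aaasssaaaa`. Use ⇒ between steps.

S ⇒ DS   [S → D S]
DS ⇒ SS   [D → S]
SS ⇒ aS   [S → a]
aS ⇒ aDS   [S → D S]
aDS ⇒ aaS   [D → a]
aaS ⇒ aaSDa   [S → S D a]
aaSDa ⇒ aaSDaDa   [S → S D a]
aaSDaDa ⇒ aaaDaDa   [S → a]
aaaDaDa ⇒ aaaTSaDa   [D → T S]
aaaTSaDa ⇒ aaaTsSaDa   [T → T s]
aaaTsSaDa ⇒ aaaTssSaDa   [T → T s]
aaaTssSaDa ⇒ aaasssSaDa   [T → s]
aaasssSaDa ⇒ aaasssaaDa   [S → a]
aaasssaaDa ⇒ aaasssaaaa   [D → a]

S ⇒ DS ⇒ SS ⇒ aS ⇒ aDS ⇒ aaS ⇒ aaSDa ⇒ aaSDaDa ⇒ aaaDaDa ⇒ aaaTSaDa ⇒ aaaTsSaDa ⇒ aaaTssSaDa ⇒ aaasssSaDa ⇒ aaasssaaDa ⇒ aaasssaaaa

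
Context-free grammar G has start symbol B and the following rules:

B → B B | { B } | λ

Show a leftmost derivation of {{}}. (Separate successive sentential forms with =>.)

B => BB   [B → B B]
BB => BBB   [B → B B]
BBB => BBBB   [B → B B]
BBBB => {B}BBB   [B → { B }]
{B}BBB => {{B}}BBB   [B → { B }]
{{B}}BBB => {{}}BBB   [B → λ]
{{}}BBB => {{}}BB   [B → λ]
{{}}BB => {{}}B   [B → λ]
{{}}B => {{}}   [B → λ]

B => BB => BBB => BBBB => {B}BBB => {{B}}BBB => {{}}BBB => {{}}BB => {{}}B => {{}}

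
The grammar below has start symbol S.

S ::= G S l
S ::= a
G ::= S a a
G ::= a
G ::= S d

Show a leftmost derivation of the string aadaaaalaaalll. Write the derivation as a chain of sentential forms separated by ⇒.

S⇒GSl⇒aSl⇒aGSll⇒aSdSll⇒aadSll⇒aadGSlll⇒aadSaaSlll⇒aadGSlaaSlll⇒aadSaaSlaaSlll⇒aadaaaSlaaSlll⇒aadaaaalaaSlll⇒aadaaaalaaalll

S ⇒ GSl   [S ::= G S l]
GSl ⇒ aSl   [G ::= a]
aSl ⇒ aGSll   [S ::= G S l]
aGSll ⇒ aSdSll   [G ::= S d]
aSdSll ⇒ aadSll   [S ::= a]
aadSll ⇒ aadGSlll   [S ::= G S l]
aadGSlll ⇒ aadSaaSlll   [G ::= S a a]
aadSaaSlll ⇒ aadGSlaaSlll   [S ::= G S l]
aadGSlaaSlll ⇒ aadSaaSlaaSlll   [G ::= S a a]
aadSaaSlaaSlll ⇒ aadaaaSlaaSlll   [S ::= a]
aadaaaSlaaSlll ⇒ aadaaaalaaSlll   [S ::= a]
aadaaaalaaSlll ⇒ aadaaaalaaalll   [S ::= a]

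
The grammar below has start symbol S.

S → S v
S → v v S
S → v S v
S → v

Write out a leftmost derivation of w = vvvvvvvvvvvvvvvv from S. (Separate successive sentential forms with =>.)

S => vvS => vvvvS => vvvvvSv => vvvvvvSvv => vvvvvvvvSvv => vvvvvvvvvvSvv => vvvvvvvvvvvSvvv => vvvvvvvvvvvSvvvv => vvvvvvvvvvvvvvvv

S => vvS   [S → v v S]
vvS => vvvvS   [S → v v S]
vvvvS => vvvvvSv   [S → v S v]
vvvvvSv => vvvvvvSvv   [S → v S v]
vvvvvvSvv => vvvvvvvvSvv   [S → v v S]
vvvvvvvvSvv => vvvvvvvvvvSvv   [S → v v S]
vvvvvvvvvvSvv => vvvvvvvvvvvSvvv   [S → v S v]
vvvvvvvvvvvSvvv => vvvvvvvvvvvSvvvv   [S → S v]
vvvvvvvvvvvSvvvv => vvvvvvvvvvvvvvvv   [S → v]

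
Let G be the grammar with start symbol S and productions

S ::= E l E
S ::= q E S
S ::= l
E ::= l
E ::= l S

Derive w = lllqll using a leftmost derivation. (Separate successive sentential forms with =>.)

S=>ElE=>llE=>lllS=>lllqES=>lllqlS=>lllqll

S => ElE   [S ::= E l E]
ElE => llE   [E ::= l]
llE => lllS   [E ::= l S]
lllS => lllqES   [S ::= q E S]
lllqES => lllqlS   [E ::= l]
lllqlS => lllqll   [S ::= l]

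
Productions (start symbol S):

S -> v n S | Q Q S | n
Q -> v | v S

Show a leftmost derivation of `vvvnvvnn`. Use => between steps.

S => QQS => vQS => vvSS => vvvnSS => vvvnQQSS => vvvnvQSS => vvvnvvSS => vvvnvvnS => vvvnvvnn

S => QQS   [S -> Q Q S]
QQS => vQS   [Q -> v]
vQS => vvSS   [Q -> v S]
vvSS => vvvnSS   [S -> v n S]
vvvnSS => vvvnQQSS   [S -> Q Q S]
vvvnQQSS => vvvnvQSS   [Q -> v]
vvvnvQSS => vvvnvvSS   [Q -> v]
vvvnvvSS => vvvnvvnS   [S -> n]
vvvnvvnS => vvvnvvnn   [S -> n]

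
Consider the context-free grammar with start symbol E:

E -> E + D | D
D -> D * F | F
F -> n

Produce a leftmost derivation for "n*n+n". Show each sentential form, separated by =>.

E => E+D   [E -> E + D]
E+D => D+D   [E -> D]
D+D => D*F+D   [D -> D * F]
D*F+D => F*F+D   [D -> F]
F*F+D => n*F+D   [F -> n]
n*F+D => n*n+D   [F -> n]
n*n+D => n*n+F   [D -> F]
n*n+F => n*n+n   [F -> n]

E=>E+D=>D+D=>D*F+D=>F*F+D=>n*F+D=>n*n+D=>n*n+F=>n*n+n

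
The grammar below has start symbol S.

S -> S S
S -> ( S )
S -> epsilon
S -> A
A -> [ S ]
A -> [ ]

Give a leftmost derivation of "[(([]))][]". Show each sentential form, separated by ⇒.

S ⇒ SS   [S -> S S]
SS ⇒ AS   [S -> A]
AS ⇒ [S]S   [A -> [ S ]]
[S]S ⇒ [(S)]S   [S -> ( S )]
[(S)]S ⇒ [((S))]S   [S -> ( S )]
[((S))]S ⇒ [((A))]S   [S -> A]
[((A))]S ⇒ [(([S]))]S   [A -> [ S ]]
[(([S]))]S ⇒ [(([]))]S   [S -> epsilon]
[(([]))]S ⇒ [(([]))]A   [S -> A]
[(([]))]A ⇒ [(([]))][]   [A -> [ ]]

S ⇒ SS ⇒ AS ⇒ [S]S ⇒ [(S)]S ⇒ [((S))]S ⇒ [((A))]S ⇒ [(([S]))]S ⇒ [(([]))]S ⇒ [(([]))]A ⇒ [(([]))][]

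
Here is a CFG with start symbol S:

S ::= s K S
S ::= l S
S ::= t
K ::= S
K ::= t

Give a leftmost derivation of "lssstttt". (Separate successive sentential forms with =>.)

S => lS => lsKS => lsSS => lssKSS => lssSSS => lsssKSSS => lssstSSS => lsssttSS => lssstttS => lssstttt

S => lS   [S ::= l S]
lS => lsKS   [S ::= s K S]
lsKS => lsSS   [K ::= S]
lsSS => lssKSS   [S ::= s K S]
lssKSS => lssSSS   [K ::= S]
lssSSS => lsssKSSS   [S ::= s K S]
lsssKSSS => lssstSSS   [K ::= t]
lssstSSS => lsssttSS   [S ::= t]
lsssttSS => lssstttS   [S ::= t]
lssstttS => lssstttt   [S ::= t]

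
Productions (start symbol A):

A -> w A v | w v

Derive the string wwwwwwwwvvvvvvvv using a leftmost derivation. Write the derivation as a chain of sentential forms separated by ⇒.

A ⇒ wAv ⇒ wwAvv ⇒ wwwAvvv ⇒ wwwwAvvvv ⇒ wwwwwAvvvvv ⇒ wwwwwwAvvvvvv ⇒ wwwwwwwAvvvvvvv ⇒ wwwwwwwwvvvvvvvv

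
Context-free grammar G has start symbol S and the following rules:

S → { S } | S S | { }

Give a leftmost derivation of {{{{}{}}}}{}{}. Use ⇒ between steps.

S⇒SS⇒SSS⇒{S}SS⇒{{S}}SS⇒{{{S}}}SS⇒{{{SS}}}SS⇒{{{{}S}}}SS⇒{{{{}{}}}}SS⇒{{{{}{}}}}{}S⇒{{{{}{}}}}{}{}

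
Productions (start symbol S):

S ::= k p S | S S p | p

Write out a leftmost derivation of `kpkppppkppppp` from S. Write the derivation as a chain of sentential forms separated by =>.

S => SSp => SSpSp => kpSSpSp => kpkpSSpSp => kpkppSpSp => kpkppppSp => kpkppppkpSp => kpkppppkpSSpp => kpkppppkppSpp => kpkppppkppppp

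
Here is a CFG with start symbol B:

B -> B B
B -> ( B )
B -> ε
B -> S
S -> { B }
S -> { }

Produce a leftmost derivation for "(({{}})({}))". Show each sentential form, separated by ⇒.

B ⇒ (B) ⇒ (BB) ⇒ ((B)B) ⇒ ((S)B) ⇒ (({B})B) ⇒ (({S})B) ⇒ (({{}})B) ⇒ (({{}})(B)) ⇒ (({{}})(S)) ⇒ (({{}})({}))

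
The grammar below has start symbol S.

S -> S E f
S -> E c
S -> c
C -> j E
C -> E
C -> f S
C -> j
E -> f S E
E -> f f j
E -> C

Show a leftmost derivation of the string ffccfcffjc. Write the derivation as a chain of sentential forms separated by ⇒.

S⇒Ec⇒fSEc⇒fEcEc⇒fCcEc⇒ffScEc⇒ffccEc⇒ffccfSEc⇒ffccfcEc⇒ffccfcffjc

S ⇒ Ec   [S -> E c]
Ec ⇒ fSEc   [E -> f S E]
fSEc ⇒ fEcEc   [S -> E c]
fEcEc ⇒ fCcEc   [E -> C]
fCcEc ⇒ ffScEc   [C -> f S]
ffScEc ⇒ ffccEc   [S -> c]
ffccEc ⇒ ffccfSEc   [E -> f S E]
ffccfSEc ⇒ ffccfcEc   [S -> c]
ffccfcEc ⇒ ffccfcffjc   [E -> f f j]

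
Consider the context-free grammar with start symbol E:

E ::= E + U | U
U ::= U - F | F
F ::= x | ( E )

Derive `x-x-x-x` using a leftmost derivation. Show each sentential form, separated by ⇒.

E ⇒ U ⇒ U-F ⇒ U-F-F ⇒ U-F-F-F ⇒ F-F-F-F ⇒ x-F-F-F ⇒ x-x-F-F ⇒ x-x-x-F ⇒ x-x-x-x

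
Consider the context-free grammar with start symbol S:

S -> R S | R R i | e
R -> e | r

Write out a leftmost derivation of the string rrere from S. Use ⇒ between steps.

S ⇒ RS   [S -> R S]
RS ⇒ rS   [R -> r]
rS ⇒ rRS   [S -> R S]
rRS ⇒ rrS   [R -> r]
rrS ⇒ rrRS   [S -> R S]
rrRS ⇒ rreS   [R -> e]
rreS ⇒ rreRS   [S -> R S]
rreRS ⇒ rrerS   [R -> r]
rrerS ⇒ rrere   [S -> e]

S⇒RS⇒rS⇒rRS⇒rrS⇒rrRS⇒rreS⇒rreRS⇒rrerS⇒rrere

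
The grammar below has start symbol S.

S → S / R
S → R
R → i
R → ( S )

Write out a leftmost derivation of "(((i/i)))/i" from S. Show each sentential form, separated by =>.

S => S/R => R/R => (S)/R => (R)/R => ((S))/R => ((R))/R => (((S)))/R => (((S/R)))/R => (((R/R)))/R => (((i/R)))/R => (((i/i)))/R => (((i/i)))/i

S => S/R   [S → S / R]
S/R => R/R   [S → R]
R/R => (S)/R   [R → ( S )]
(S)/R => (R)/R   [S → R]
(R)/R => ((S))/R   [R → ( S )]
((S))/R => ((R))/R   [S → R]
((R))/R => (((S)))/R   [R → ( S )]
(((S)))/R => (((S/R)))/R   [S → S / R]
(((S/R)))/R => (((R/R)))/R   [S → R]
(((R/R)))/R => (((i/R)))/R   [R → i]
(((i/R)))/R => (((i/i)))/R   [R → i]
(((i/i)))/R => (((i/i)))/i   [R → i]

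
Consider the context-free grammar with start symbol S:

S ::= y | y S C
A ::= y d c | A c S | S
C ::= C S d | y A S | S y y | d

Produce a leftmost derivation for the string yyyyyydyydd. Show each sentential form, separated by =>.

S => ySC => yySCC => yyySCCC => yyyyCCC => yyyySyyCC => yyyyySCyyCC => yyyyyyCyyCC => yyyyyydyyCC => yyyyyydyydC => yyyyyydyydd

S => ySC   [S ::= y S C]
ySC => yySCC   [S ::= y S C]
yySCC => yyySCCC   [S ::= y S C]
yyySCCC => yyyyCCC   [S ::= y]
yyyyCCC => yyyySyyCC   [C ::= S y y]
yyyySyyCC => yyyyySCyyCC   [S ::= y S C]
yyyyySCyyCC => yyyyyyCyyCC   [S ::= y]
yyyyyyCyyCC => yyyyyydyyCC   [C ::= d]
yyyyyydyyCC => yyyyyydyydC   [C ::= d]
yyyyyydyydC => yyyyyydyydd   [C ::= d]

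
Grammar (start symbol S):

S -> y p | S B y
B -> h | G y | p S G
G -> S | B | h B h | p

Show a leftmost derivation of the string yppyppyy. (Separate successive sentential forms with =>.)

S => SBy => ypBy => yppSGy => yppypGy => yppypBy => yppypGyy => yppyppyy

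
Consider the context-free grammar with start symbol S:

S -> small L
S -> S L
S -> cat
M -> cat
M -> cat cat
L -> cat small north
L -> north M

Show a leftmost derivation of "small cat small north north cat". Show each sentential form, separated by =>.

S => S L   [S -> S L]
S L => small L L   [S -> small L]
small L L => small cat small north L   [L -> cat small north]
small cat small north L => small cat small north north M   [L -> north M]
small cat small north north M => small cat small north north cat   [M -> cat]

S => S L => small L L => small cat small north L => small cat small north north M => small cat small north north cat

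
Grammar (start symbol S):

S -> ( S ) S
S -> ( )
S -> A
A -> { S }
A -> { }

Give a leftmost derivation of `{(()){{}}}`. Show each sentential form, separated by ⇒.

S⇒A⇒{S}⇒{(S)S}⇒{(())S}⇒{(())A}⇒{(()){S}}⇒{(()){A}}⇒{(()){{}}}

S ⇒ A   [S -> A]
A ⇒ {S}   [A -> { S }]
{S} ⇒ {(S)S}   [S -> ( S ) S]
{(S)S} ⇒ {(())S}   [S -> ( )]
{(())S} ⇒ {(())A}   [S -> A]
{(())A} ⇒ {(()){S}}   [A -> { S }]
{(()){S}} ⇒ {(()){A}}   [S -> A]
{(()){A}} ⇒ {(()){{}}}   [A -> { }]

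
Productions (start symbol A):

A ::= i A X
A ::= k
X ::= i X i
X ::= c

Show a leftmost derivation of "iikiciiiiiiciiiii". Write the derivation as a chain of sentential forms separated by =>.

A => iAX => iiAXX => iikXX => iikiXiX => iikiciX => iikiciiXi => iikiciiiXii => iikiciiiiXiii => iikiciiiiiXiiii => iikiciiiiiiXiiiii => iikiciiiiiiciiiii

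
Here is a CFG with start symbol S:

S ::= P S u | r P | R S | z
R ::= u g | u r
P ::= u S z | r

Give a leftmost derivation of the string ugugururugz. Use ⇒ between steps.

S ⇒ RS   [S ::= R S]
RS ⇒ ugS   [R ::= u g]
ugS ⇒ ugRS   [S ::= R S]
ugRS ⇒ ugugS   [R ::= u g]
ugugS ⇒ ugugRS   [S ::= R S]
ugugRS ⇒ ugugurS   [R ::= u r]
ugugurS ⇒ ugugurRS   [S ::= R S]
ugugurRS ⇒ ugugururS   [R ::= u r]
ugugururS ⇒ ugugururRS   [S ::= R S]
ugugururRS ⇒ ugugururugS   [R ::= u g]
ugugururugS ⇒ ugugururugz   [S ::= z]

S ⇒ RS ⇒ ugS ⇒ ugRS ⇒ ugugS ⇒ ugugRS ⇒ ugugurS ⇒ ugugurRS ⇒ ugugururS ⇒ ugugururRS ⇒ ugugururugS ⇒ ugugururugz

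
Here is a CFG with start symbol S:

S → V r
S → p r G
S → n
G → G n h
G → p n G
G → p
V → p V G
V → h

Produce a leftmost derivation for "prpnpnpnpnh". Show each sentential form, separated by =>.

S=>prG=>prpnG=>prpnpnG=>prpnpnpnG=>prpnpnpnGnh=>prpnpnpnpnh

S => prG   [S → p r G]
prG => prpnG   [G → p n G]
prpnG => prpnpnG   [G → p n G]
prpnpnG => prpnpnpnG   [G → p n G]
prpnpnpnG => prpnpnpnGnh   [G → G n h]
prpnpnpnGnh => prpnpnpnpnh   [G → p]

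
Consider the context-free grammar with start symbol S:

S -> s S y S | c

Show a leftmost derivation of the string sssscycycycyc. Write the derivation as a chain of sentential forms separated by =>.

S => sSyS   [S -> s S y S]
sSyS => ssSySyS   [S -> s S y S]
ssSySyS => sssSySySyS   [S -> s S y S]
sssSySySyS => ssssSySySySyS   [S -> s S y S]
ssssSySySySyS => sssscySySySyS   [S -> c]
sssscySySySyS => sssscycySySyS   [S -> c]
sssscycySySyS => sssscycycySyS   [S -> c]
sssscycycySyS => sssscycycycyS   [S -> c]
sssscycycycyS => sssscycycycyc   [S -> c]

S => sSyS => ssSySyS => sssSySySyS => ssssSySySySyS => sssscySySySyS => sssscycySySyS => sssscycycySyS => sssscycycycyS => sssscycycycyc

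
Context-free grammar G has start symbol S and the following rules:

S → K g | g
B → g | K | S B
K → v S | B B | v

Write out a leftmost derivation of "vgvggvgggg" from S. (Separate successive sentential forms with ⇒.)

S⇒Kg⇒vSg⇒vKgg⇒vBBgg⇒vgBgg⇒vgSBgg⇒vgKgBgg⇒vgvgBgg⇒vgvgSBgg⇒vgvggBgg⇒vgvggSBgg⇒vgvggKgBgg⇒vgvggvgBgg⇒vgvggvgggg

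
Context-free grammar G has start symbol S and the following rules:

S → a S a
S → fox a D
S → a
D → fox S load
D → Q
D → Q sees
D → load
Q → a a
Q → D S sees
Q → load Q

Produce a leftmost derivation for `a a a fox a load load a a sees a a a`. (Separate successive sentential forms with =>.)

S => a S a => a a S a a => a a a S a a a => a a a fox a D a a a => a a a fox a Q sees a a a => a a a fox a load Q sees a a a => a a a fox a load load Q sees a a a => a a a fox a load load a a sees a a a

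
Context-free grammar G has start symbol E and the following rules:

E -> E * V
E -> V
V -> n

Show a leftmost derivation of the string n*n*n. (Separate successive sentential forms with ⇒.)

E⇒E*V⇒E*V*V⇒V*V*V⇒n*V*V⇒n*n*V⇒n*n*n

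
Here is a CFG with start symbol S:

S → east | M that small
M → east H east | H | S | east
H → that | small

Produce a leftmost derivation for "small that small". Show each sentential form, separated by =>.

S => M that small => H that small => small that small

S => M that small   [S → M that small]
M that small => H that small   [M → H]
H that small => small that small   [H → small]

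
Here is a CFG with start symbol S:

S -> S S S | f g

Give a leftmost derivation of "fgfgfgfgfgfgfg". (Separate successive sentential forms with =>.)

S => SSS => SSSSS => SSSSSSS => fgSSSSSS => fgfgSSSSS => fgfgfgSSSS => fgfgfgfgSSS => fgfgfgfgfgSS => fgfgfgfgfgfgS => fgfgfgfgfgfgfg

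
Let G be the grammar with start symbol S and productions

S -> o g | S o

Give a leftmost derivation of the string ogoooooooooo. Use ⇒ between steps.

S⇒So⇒Soo⇒Sooo⇒Soooo⇒Sooooo⇒Soooooo⇒Sooooooo⇒Soooooooo⇒Sooooooooo⇒Soooooooooo⇒ogoooooooooo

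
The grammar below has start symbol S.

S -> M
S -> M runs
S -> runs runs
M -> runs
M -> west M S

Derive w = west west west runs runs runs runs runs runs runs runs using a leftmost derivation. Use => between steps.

S => M runs => west M S runs => west west M S S runs => west west west M S S S runs => west west west runs S S S runs => west west west runs M runs S S runs => west west west runs runs runs S S runs => west west west runs runs runs runs runs S runs => west west west runs runs runs runs runs M runs runs => west west west runs runs runs runs runs runs runs runs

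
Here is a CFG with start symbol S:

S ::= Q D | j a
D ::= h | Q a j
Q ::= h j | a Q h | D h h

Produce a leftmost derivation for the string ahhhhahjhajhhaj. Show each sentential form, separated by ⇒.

S ⇒ QD   [S ::= Q D]
QD ⇒ aQhD   [Q ::= a Q h]
aQhD ⇒ aDhhhD   [Q ::= D h h]
aDhhhD ⇒ ahhhhD   [D ::= h]
ahhhhD ⇒ ahhhhQaj   [D ::= Q a j]
ahhhhQaj ⇒ ahhhhDhhaj   [Q ::= D h h]
ahhhhDhhaj ⇒ ahhhhQajhhaj   [D ::= Q a j]
ahhhhQajhhaj ⇒ ahhhhaQhajhhaj   [Q ::= a Q h]
ahhhhaQhajhhaj ⇒ ahhhhahjhajhhaj   [Q ::= h j]

S⇒QD⇒aQhD⇒aDhhhD⇒ahhhhD⇒ahhhhQaj⇒ahhhhDhhaj⇒ahhhhQajhhaj⇒ahhhhaQhajhhaj⇒ahhhhahjhajhhaj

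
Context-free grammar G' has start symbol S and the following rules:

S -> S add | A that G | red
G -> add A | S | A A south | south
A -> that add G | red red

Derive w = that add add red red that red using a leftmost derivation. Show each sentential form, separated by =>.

S => A that G => that add G that G => that add add A that G => that add add red red that G => that add add red red that S => that add add red red that red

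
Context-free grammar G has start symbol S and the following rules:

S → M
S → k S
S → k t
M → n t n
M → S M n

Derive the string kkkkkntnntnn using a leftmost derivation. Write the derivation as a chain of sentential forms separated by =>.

S => kS => kM => kSMn => kkSMn => kkkSMn => kkkkSMn => kkkkkSMn => kkkkkMMn => kkkkkntnMn => kkkkkntnntnn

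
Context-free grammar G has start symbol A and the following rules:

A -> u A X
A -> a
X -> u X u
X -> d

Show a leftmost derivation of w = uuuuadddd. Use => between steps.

A => uAX => uuAXX => uuuAXXX => uuuuAXXXX => uuuuaXXXX => uuuuadXXX => uuuuaddXX => uuuuadddX => uuuuadddd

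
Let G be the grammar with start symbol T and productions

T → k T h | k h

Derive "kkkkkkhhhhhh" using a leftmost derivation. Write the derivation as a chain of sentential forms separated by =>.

T=>kTh=>kkThh=>kkkThhh=>kkkkThhhh=>kkkkkThhhhh=>kkkkkkhhhhhh

T => kTh   [T → k T h]
kTh => kkThh   [T → k T h]
kkThh => kkkThhh   [T → k T h]
kkkThhh => kkkkThhhh   [T → k T h]
kkkkThhhh => kkkkkThhhhh   [T → k T h]
kkkkkThhhhh => kkkkkkhhhhhh   [T → k h]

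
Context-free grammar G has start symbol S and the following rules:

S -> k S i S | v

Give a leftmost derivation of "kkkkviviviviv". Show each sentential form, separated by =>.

S=>kSiS=>kkSiSiS=>kkkSiSiSiS=>kkkkSiSiSiSiS=>kkkkviSiSiSiS=>kkkkviviSiSiS=>kkkkviviviSiS=>kkkkviviviviS=>kkkkviviviviv

S => kSiS   [S -> k S i S]
kSiS => kkSiSiS   [S -> k S i S]
kkSiSiS => kkkSiSiSiS   [S -> k S i S]
kkkSiSiSiS => kkkkSiSiSiSiS   [S -> k S i S]
kkkkSiSiSiSiS => kkkkviSiSiSiS   [S -> v]
kkkkviSiSiSiS => kkkkviviSiSiS   [S -> v]
kkkkviviSiSiS => kkkkviviviSiS   [S -> v]
kkkkviviviSiS => kkkkviviviviS   [S -> v]
kkkkviviviviS => kkkkviviviviv   [S -> v]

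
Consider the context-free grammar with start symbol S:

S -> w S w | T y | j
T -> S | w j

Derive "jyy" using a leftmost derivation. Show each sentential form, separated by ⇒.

S⇒Ty⇒Sy⇒Tyy⇒Syy⇒jyy

S ⇒ Ty   [S -> T y]
Ty ⇒ Sy   [T -> S]
Sy ⇒ Tyy   [S -> T y]
Tyy ⇒ Syy   [T -> S]
Syy ⇒ jyy   [S -> j]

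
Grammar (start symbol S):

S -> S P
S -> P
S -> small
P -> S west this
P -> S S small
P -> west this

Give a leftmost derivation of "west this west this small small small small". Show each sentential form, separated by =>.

S => P => S S small => S P S small => P P S small => west this P S small => west this S S small S small => west this P S small S small => west this west this S small S small => west this west this small small S small => west this west this small small small small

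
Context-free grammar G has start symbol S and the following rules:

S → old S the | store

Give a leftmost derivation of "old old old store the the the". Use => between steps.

S => old S the => old old S the the => old old old S the the the => old old old store the the the

S => old S the   [S → old S the]
old S the => old old S the the   [S → old S the]
old old S the the => old old old S the the the   [S → old S the]
old old old S the the the => old old old store the the the   [S → store]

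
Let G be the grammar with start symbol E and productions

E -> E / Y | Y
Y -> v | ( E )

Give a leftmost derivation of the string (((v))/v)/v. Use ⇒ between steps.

E ⇒ E/Y   [E -> E / Y]
E/Y ⇒ Y/Y   [E -> Y]
Y/Y ⇒ (E)/Y   [Y -> ( E )]
(E)/Y ⇒ (E/Y)/Y   [E -> E / Y]
(E/Y)/Y ⇒ (Y/Y)/Y   [E -> Y]
(Y/Y)/Y ⇒ ((E)/Y)/Y   [Y -> ( E )]
((E)/Y)/Y ⇒ ((Y)/Y)/Y   [E -> Y]
((Y)/Y)/Y ⇒ (((E))/Y)/Y   [Y -> ( E )]
(((E))/Y)/Y ⇒ (((Y))/Y)/Y   [E -> Y]
(((Y))/Y)/Y ⇒ (((v))/Y)/Y   [Y -> v]
(((v))/Y)/Y ⇒ (((v))/v)/Y   [Y -> v]
(((v))/v)/Y ⇒ (((v))/v)/v   [Y -> v]

E ⇒ E/Y ⇒ Y/Y ⇒ (E)/Y ⇒ (E/Y)/Y ⇒ (Y/Y)/Y ⇒ ((E)/Y)/Y ⇒ ((Y)/Y)/Y ⇒ (((E))/Y)/Y ⇒ (((Y))/Y)/Y ⇒ (((v))/Y)/Y ⇒ (((v))/v)/Y ⇒ (((v))/v)/v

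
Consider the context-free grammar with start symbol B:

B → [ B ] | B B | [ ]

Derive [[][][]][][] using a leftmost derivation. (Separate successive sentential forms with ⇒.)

B ⇒ BB   [B → B B]
BB ⇒ BBB   [B → B B]
BBB ⇒ [B]BB   [B → [ B ]]
[B]BB ⇒ [BB]BB   [B → B B]
[BB]BB ⇒ [BBB]BB   [B → B B]
[BBB]BB ⇒ [[]BB]BB   [B → [ ]]
[[]BB]BB ⇒ [[][]B]BB   [B → [ ]]
[[][]B]BB ⇒ [[][][]]BB   [B → [ ]]
[[][][]]BB ⇒ [[][][]][]B   [B → [ ]]
[[][][]][]B ⇒ [[][][]][][]   [B → [ ]]

B ⇒ BB ⇒ BBB ⇒ [B]BB ⇒ [BB]BB ⇒ [BBB]BB ⇒ [[]BB]BB ⇒ [[][]B]BB ⇒ [[][][]]BB ⇒ [[][][]][]B ⇒ [[][][]][][]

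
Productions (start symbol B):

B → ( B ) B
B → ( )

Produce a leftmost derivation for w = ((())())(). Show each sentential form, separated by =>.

B=>(B)B=>((B)B)B=>((())B)B=>((())())B=>((())())()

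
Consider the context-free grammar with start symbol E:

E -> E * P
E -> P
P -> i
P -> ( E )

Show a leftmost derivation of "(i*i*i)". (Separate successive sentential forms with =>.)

E => P   [E -> P]
P => (E)   [P -> ( E )]
(E) => (E*P)   [E -> E * P]
(E*P) => (E*P*P)   [E -> E * P]
(E*P*P) => (P*P*P)   [E -> P]
(P*P*P) => (i*P*P)   [P -> i]
(i*P*P) => (i*i*P)   [P -> i]
(i*i*P) => (i*i*i)   [P -> i]

E=>P=>(E)=>(E*P)=>(E*P*P)=>(P*P*P)=>(i*P*P)=>(i*i*P)=>(i*i*i)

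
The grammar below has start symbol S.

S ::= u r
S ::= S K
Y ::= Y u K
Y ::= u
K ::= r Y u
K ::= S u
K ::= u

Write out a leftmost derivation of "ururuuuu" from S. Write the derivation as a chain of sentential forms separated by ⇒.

S ⇒ SK ⇒ SKK ⇒ SKKK ⇒ SKKKK ⇒ urKKKK ⇒ urSuKKK ⇒ ururuKKK ⇒ ururuuKK ⇒ ururuuuK ⇒ ururuuuu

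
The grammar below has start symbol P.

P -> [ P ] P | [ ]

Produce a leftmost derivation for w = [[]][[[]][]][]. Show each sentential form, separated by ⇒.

P ⇒ [P]P ⇒ [[]]P ⇒ [[]][P]P ⇒ [[]][[P]P]P ⇒ [[]][[[]]P]P ⇒ [[]][[[]][]]P ⇒ [[]][[[]][]][]

P ⇒ [P]P   [P -> [ P ] P]
[P]P ⇒ [[]]P   [P -> [ ]]
[[]]P ⇒ [[]][P]P   [P -> [ P ] P]
[[]][P]P ⇒ [[]][[P]P]P   [P -> [ P ] P]
[[]][[P]P]P ⇒ [[]][[[]]P]P   [P -> [ ]]
[[]][[[]]P]P ⇒ [[]][[[]][]]P   [P -> [ ]]
[[]][[[]][]]P ⇒ [[]][[[]][]][]   [P -> [ ]]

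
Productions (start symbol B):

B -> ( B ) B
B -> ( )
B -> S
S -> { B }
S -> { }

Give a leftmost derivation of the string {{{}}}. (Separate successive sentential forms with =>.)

B => S => {B} => {S} => {{B}} => {{S}} => {{{}}}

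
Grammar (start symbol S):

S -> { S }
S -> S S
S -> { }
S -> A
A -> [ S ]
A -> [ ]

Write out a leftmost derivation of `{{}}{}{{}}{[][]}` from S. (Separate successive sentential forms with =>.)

S => SS => SSS => {S}SS => {{}}SS => {{}}{}S => {{}}{}SS => {{}}{}{S}S => {{}}{}{{}}S => {{}}{}{{}}{S} => {{}}{}{{}}{SS} => {{}}{}{{}}{AS} => {{}}{}{{}}{[]S} => {{}}{}{{}}{[]A} => {{}}{}{{}}{[][]}

S => SS   [S -> S S]
SS => SSS   [S -> S S]
SSS => {S}SS   [S -> { S }]
{S}SS => {{}}SS   [S -> { }]
{{}}SS => {{}}{}S   [S -> { }]
{{}}{}S => {{}}{}SS   [S -> S S]
{{}}{}SS => {{}}{}{S}S   [S -> { S }]
{{}}{}{S}S => {{}}{}{{}}S   [S -> { }]
{{}}{}{{}}S => {{}}{}{{}}{S}   [S -> { S }]
{{}}{}{{}}{S} => {{}}{}{{}}{SS}   [S -> S S]
{{}}{}{{}}{SS} => {{}}{}{{}}{AS}   [S -> A]
{{}}{}{{}}{AS} => {{}}{}{{}}{[]S}   [A -> [ ]]
{{}}{}{{}}{[]S} => {{}}{}{{}}{[]A}   [S -> A]
{{}}{}{{}}{[]A} => {{}}{}{{}}{[][]}   [A -> [ ]]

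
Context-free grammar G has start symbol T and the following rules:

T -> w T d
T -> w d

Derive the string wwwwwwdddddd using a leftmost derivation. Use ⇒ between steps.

T⇒wTd⇒wwTdd⇒wwwTddd⇒wwwwTdddd⇒wwwwwTddddd⇒wwwwwwdddddd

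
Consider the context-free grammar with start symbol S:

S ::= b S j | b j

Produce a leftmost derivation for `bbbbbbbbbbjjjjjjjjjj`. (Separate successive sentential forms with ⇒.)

S ⇒ bSj ⇒ bbSjj ⇒ bbbSjjj ⇒ bbbbSjjjj ⇒ bbbbbSjjjjj ⇒ bbbbbbSjjjjjj ⇒ bbbbbbbSjjjjjjj ⇒ bbbbbbbbSjjjjjjjj ⇒ bbbbbbbbbSjjjjjjjjj ⇒ bbbbbbbbbbjjjjjjjjjj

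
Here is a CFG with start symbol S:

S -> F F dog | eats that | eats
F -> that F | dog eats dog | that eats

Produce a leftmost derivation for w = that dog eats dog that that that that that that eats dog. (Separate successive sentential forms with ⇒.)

S ⇒ F F dog ⇒ that F F dog ⇒ that dog eats dog F dog ⇒ that dog eats dog that F dog ⇒ that dog eats dog that that F dog ⇒ that dog eats dog that that that F dog ⇒ that dog eats dog that that that that F dog ⇒ that dog eats dog that that that that that F dog ⇒ that dog eats dog that that that that that that eats dog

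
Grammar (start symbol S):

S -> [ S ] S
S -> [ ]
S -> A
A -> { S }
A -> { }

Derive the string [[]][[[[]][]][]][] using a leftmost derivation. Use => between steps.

S => [S]S => [[]]S => [[]][S]S => [[]][[S]S]S => [[]][[[S]S]S]S => [[]][[[[]]S]S]S => [[]][[[[]][]]S]S => [[]][[[[]][]][]]S => [[]][[[[]][]][]][]

S => [S]S   [S -> [ S ] S]
[S]S => [[]]S   [S -> [ ]]
[[]]S => [[]][S]S   [S -> [ S ] S]
[[]][S]S => [[]][[S]S]S   [S -> [ S ] S]
[[]][[S]S]S => [[]][[[S]S]S]S   [S -> [ S ] S]
[[]][[[S]S]S]S => [[]][[[[]]S]S]S   [S -> [ ]]
[[]][[[[]]S]S]S => [[]][[[[]][]]S]S   [S -> [ ]]
[[]][[[[]][]]S]S => [[]][[[[]][]][]]S   [S -> [ ]]
[[]][[[[]][]][]]S => [[]][[[[]][]][]][]   [S -> [ ]]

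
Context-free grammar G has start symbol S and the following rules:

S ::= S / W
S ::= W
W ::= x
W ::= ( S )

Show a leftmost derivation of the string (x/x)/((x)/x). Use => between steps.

S => S/W => W/W => (S)/W => (S/W)/W => (W/W)/W => (x/W)/W => (x/x)/W => (x/x)/(S) => (x/x)/(S/W) => (x/x)/(W/W) => (x/x)/((S)/W) => (x/x)/((W)/W) => (x/x)/((x)/W) => (x/x)/((x)/x)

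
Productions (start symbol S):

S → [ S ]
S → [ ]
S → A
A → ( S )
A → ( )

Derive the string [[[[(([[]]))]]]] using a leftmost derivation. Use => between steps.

S => [S] => [[S]] => [[[S]]] => [[[[S]]]] => [[[[A]]]] => [[[[(S)]]]] => [[[[(A)]]]] => [[[[((S))]]]] => [[[[(([S]))]]]] => [[[[(([[]]))]]]]

S => [S]   [S → [ S ]]
[S] => [[S]]   [S → [ S ]]
[[S]] => [[[S]]]   [S → [ S ]]
[[[S]]] => [[[[S]]]]   [S → [ S ]]
[[[[S]]]] => [[[[A]]]]   [S → A]
[[[[A]]]] => [[[[(S)]]]]   [A → ( S )]
[[[[(S)]]]] => [[[[(A)]]]]   [S → A]
[[[[(A)]]]] => [[[[((S))]]]]   [A → ( S )]
[[[[((S))]]]] => [[[[(([S]))]]]]   [S → [ S ]]
[[[[(([S]))]]]] => [[[[(([[]]))]]]]   [S → [ ]]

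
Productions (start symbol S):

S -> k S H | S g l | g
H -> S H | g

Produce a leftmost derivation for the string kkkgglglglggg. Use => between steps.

S => kSH => kkSHH => kkkSHHH => kkkSglHHH => kkkSglglHHH => kkkSglglglHHH => kkkgglglglHHH => kkkgglglglgHH => kkkgglglglggH => kkkgglglglggg

S => kSH   [S -> k S H]
kSH => kkSHH   [S -> k S H]
kkSHH => kkkSHHH   [S -> k S H]
kkkSHHH => kkkSglHHH   [S -> S g l]
kkkSglHHH => kkkSglglHHH   [S -> S g l]
kkkSglglHHH => kkkSglglglHHH   [S -> S g l]
kkkSglglglHHH => kkkgglglglHHH   [S -> g]
kkkgglglglHHH => kkkgglglglgHH   [H -> g]
kkkgglglglgHH => kkkgglglglggH   [H -> g]
kkkgglglglggH => kkkgglglglggg   [H -> g]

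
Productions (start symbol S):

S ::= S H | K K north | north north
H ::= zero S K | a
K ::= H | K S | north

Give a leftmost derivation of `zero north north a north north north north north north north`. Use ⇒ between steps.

S ⇒ K K north   [S ::= K K north]
K K north ⇒ K S K north   [K ::= K S]
K S K north ⇒ K S S K north   [K ::= K S]
K S S K north ⇒ H S S K north   [K ::= H]
H S S K north ⇒ zero S K S S K north   [H ::= zero S K]
zero S K S S K north ⇒ zero S H K S S K north   [S ::= S H]
zero S H K S S K north ⇒ zero north north H K S S K north   [S ::= north north]
zero north north H K S S K north ⇒ zero north north a K S S K north   [H ::= a]
zero north north a K S S K north ⇒ zero north north a north S S K north   [K ::= north]
zero north north a north S S K north ⇒ zero north north a north north north S K north   [S ::= north north]
zero north north a north north north S K north ⇒ zero north north a north north north north north K north   [S ::= north north]
zero north north a north north north north north K north ⇒ zero north north a north north north north north north north   [K ::= north]

S ⇒ K K north ⇒ K S K north ⇒ K S S K north ⇒ H S S K north ⇒ zero S K S S K north ⇒ zero S H K S S K north ⇒ zero north north H K S S K north ⇒ zero north north a K S S K north ⇒ zero north north a north S S K north ⇒ zero north north a north north north S K north ⇒ zero north north a north north north north north K north ⇒ zero north north a north north north north north north north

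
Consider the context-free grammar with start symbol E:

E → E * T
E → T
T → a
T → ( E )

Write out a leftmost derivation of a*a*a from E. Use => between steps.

E => E*T   [E → E * T]
E*T => E*T*T   [E → E * T]
E*T*T => T*T*T   [E → T]
T*T*T => a*T*T   [T → a]
a*T*T => a*a*T   [T → a]
a*a*T => a*a*a   [T → a]

E=>E*T=>E*T*T=>T*T*T=>a*T*T=>a*a*T=>a*a*a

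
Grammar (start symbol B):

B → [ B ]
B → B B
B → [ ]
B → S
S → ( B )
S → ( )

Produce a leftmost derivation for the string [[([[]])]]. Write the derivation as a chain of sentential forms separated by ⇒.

B⇒[B]⇒[[B]]⇒[[S]]⇒[[(B)]]⇒[[([B])]]⇒[[([[]])]]

B ⇒ [B]   [B → [ B ]]
[B] ⇒ [[B]]   [B → [ B ]]
[[B]] ⇒ [[S]]   [B → S]
[[S]] ⇒ [[(B)]]   [S → ( B )]
[[(B)]] ⇒ [[([B])]]   [B → [ B ]]
[[([B])]] ⇒ [[([[]])]]   [B → [ ]]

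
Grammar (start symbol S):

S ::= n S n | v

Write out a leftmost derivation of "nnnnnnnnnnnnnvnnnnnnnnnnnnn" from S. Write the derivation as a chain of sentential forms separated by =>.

S => nSn   [S ::= n S n]
nSn => nnSnn   [S ::= n S n]
nnSnn => nnnSnnn   [S ::= n S n]
nnnSnnn => nnnnSnnnn   [S ::= n S n]
nnnnSnnnn => nnnnnSnnnnn   [S ::= n S n]
nnnnnSnnnnn => nnnnnnSnnnnnn   [S ::= n S n]
nnnnnnSnnnnnn => nnnnnnnSnnnnnnn   [S ::= n S n]
nnnnnnnSnnnnnnn => nnnnnnnnSnnnnnnnn   [S ::= n S n]
nnnnnnnnSnnnnnnnn => nnnnnnnnnSnnnnnnnnn   [S ::= n S n]
nnnnnnnnnSnnnnnnnnn => nnnnnnnnnnSnnnnnnnnnn   [S ::= n S n]
nnnnnnnnnnSnnnnnnnnnn => nnnnnnnnnnnSnnnnnnnnnnn   [S ::= n S n]
nnnnnnnnnnnSnnnnnnnnnnn => nnnnnnnnnnnnSnnnnnnnnnnnn   [S ::= n S n]
nnnnnnnnnnnnSnnnnnnnnnnnn => nnnnnnnnnnnnnSnnnnnnnnnnnnn   [S ::= n S n]
nnnnnnnnnnnnnSnnnnnnnnnnnnn => nnnnnnnnnnnnnvnnnnnnnnnnnnn   [S ::= v]

S=>nSn=>nnSnn=>nnnSnnn=>nnnnSnnnn=>nnnnnSnnnnn=>nnnnnnSnnnnnn=>nnnnnnnSnnnnnnn=>nnnnnnnnSnnnnnnnn=>nnnnnnnnnSnnnnnnnnn=>nnnnnnnnnnSnnnnnnnnnn=>nnnnnnnnnnnSnnnnnnnnnnn=>nnnnnnnnnnnnSnnnnnnnnnnnn=>nnnnnnnnnnnnnSnnnnnnnnnnnnn=>nnnnnnnnnnnnnvnnnnnnnnnnnnn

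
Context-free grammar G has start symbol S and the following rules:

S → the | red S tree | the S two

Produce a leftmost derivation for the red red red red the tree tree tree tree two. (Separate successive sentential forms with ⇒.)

S ⇒ the S two ⇒ the red S tree two ⇒ the red red S tree tree two ⇒ the red red red S tree tree tree two ⇒ the red red red red S tree tree tree tree two ⇒ the red red red red the tree tree tree tree two

S ⇒ the S two   [S → the S two]
the S two ⇒ the red S tree two   [S → red S tree]
the red S tree two ⇒ the red red S tree tree two   [S → red S tree]
the red red S tree tree two ⇒ the red red red S tree tree tree two   [S → red S tree]
the red red red S tree tree tree two ⇒ the red red red red S tree tree tree tree two   [S → red S tree]
the red red red red S tree tree tree tree two ⇒ the red red red red the tree tree tree tree two   [S → the]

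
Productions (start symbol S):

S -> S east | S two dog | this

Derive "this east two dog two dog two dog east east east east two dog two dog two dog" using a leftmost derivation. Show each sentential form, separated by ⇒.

S ⇒ S two dog   [S -> S two dog]
S two dog ⇒ S two dog two dog   [S -> S two dog]
S two dog two dog ⇒ S two dog two dog two dog   [S -> S two dog]
S two dog two dog two dog ⇒ S east two dog two dog two dog   [S -> S east]
S east two dog two dog two dog ⇒ S east east two dog two dog two dog   [S -> S east]
S east east two dog two dog two dog ⇒ S east east east two dog two dog two dog   [S -> S east]
S east east east two dog two dog two dog ⇒ S east east east east two dog two dog two dog   [S -> S east]
S east east east east two dog two dog two dog ⇒ S two dog east east east east two dog two dog two dog   [S -> S two dog]
S two dog east east east east two dog two dog two dog ⇒ S two dog two dog east east east east two dog two dog two dog   [S -> S two dog]
S two dog two dog east east east east two dog two dog two dog ⇒ S two dog two dog two dog east east east east two dog two dog two dog   [S -> S two dog]
S two dog two dog two dog east east east east two dog two dog two dog ⇒ S east two dog two dog two dog east east east east two dog two dog two dog   [S -> S east]
S east two dog two dog two dog east east east east two dog two dog two dog ⇒ this east two dog two dog two dog east east east east two dog two dog two dog   [S -> this]

S ⇒ S two dog ⇒ S two dog two dog ⇒ S two dog two dog two dog ⇒ S east two dog two dog two dog ⇒ S east east two dog two dog two dog ⇒ S east east east two dog two dog two dog ⇒ S east east east east two dog two dog two dog ⇒ S two dog east east east east two dog two dog two dog ⇒ S two dog two dog east east east east two dog two dog two dog ⇒ S two dog two dog two dog east east east east two dog two dog two dog ⇒ S east two dog two dog two dog east east east east two dog two dog two dog ⇒ this east two dog two dog two dog east east east east two dog two dog two dog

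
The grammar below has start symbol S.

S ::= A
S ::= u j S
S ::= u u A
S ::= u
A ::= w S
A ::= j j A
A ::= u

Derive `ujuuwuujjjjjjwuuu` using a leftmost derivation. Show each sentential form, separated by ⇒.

S ⇒ ujS ⇒ ujuuA ⇒ ujuuwS ⇒ ujuuwuuA ⇒ ujuuwuujjA ⇒ ujuuwuujjjjA ⇒ ujuuwuujjjjjjA ⇒ ujuuwuujjjjjjwS ⇒ ujuuwuujjjjjjwuuA ⇒ ujuuwuujjjjjjwuuu

S ⇒ ujS   [S ::= u j S]
ujS ⇒ ujuuA   [S ::= u u A]
ujuuA ⇒ ujuuwS   [A ::= w S]
ujuuwS ⇒ ujuuwuuA   [S ::= u u A]
ujuuwuuA ⇒ ujuuwuujjA   [A ::= j j A]
ujuuwuujjA ⇒ ujuuwuujjjjA   [A ::= j j A]
ujuuwuujjjjA ⇒ ujuuwuujjjjjjA   [A ::= j j A]
ujuuwuujjjjjjA ⇒ ujuuwuujjjjjjwS   [A ::= w S]
ujuuwuujjjjjjwS ⇒ ujuuwuujjjjjjwuuA   [S ::= u u A]
ujuuwuujjjjjjwuuA ⇒ ujuuwuujjjjjjwuuu   [A ::= u]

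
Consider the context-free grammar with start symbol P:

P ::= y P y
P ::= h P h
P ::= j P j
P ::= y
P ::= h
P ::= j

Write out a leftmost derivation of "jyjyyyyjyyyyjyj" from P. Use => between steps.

P=>jPj=>jyPyj=>jyjPjyj=>jyjyPyjyj=>jyjyyPyyjyj=>jyjyyyPyyyjyj=>jyjyyyyPyyyyjyj=>jyjyyyyjyyyyjyj

P => jPj   [P ::= j P j]
jPj => jyPyj   [P ::= y P y]
jyPyj => jyjPjyj   [P ::= j P j]
jyjPjyj => jyjyPyjyj   [P ::= y P y]
jyjyPyjyj => jyjyyPyyjyj   [P ::= y P y]
jyjyyPyyjyj => jyjyyyPyyyjyj   [P ::= y P y]
jyjyyyPyyyjyj => jyjyyyyPyyyyjyj   [P ::= y P y]
jyjyyyyPyyyyjyj => jyjyyyyjyyyyjyj   [P ::= j]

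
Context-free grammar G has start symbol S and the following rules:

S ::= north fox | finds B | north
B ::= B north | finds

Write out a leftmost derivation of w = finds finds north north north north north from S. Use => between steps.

S => finds B   [S ::= finds B]
finds B => finds B north   [B ::= B north]
finds B north => finds B north north   [B ::= B north]
finds B north north => finds B north north north   [B ::= B north]
finds B north north north => finds B north north north north   [B ::= B north]
finds B north north north north => finds B north north north north north   [B ::= B north]
finds B north north north north north => finds finds north north north north north   [B ::= finds]

S => finds B => finds B north => finds B north north => finds B north north north => finds B north north north north => finds B north north north north north => finds finds north north north north north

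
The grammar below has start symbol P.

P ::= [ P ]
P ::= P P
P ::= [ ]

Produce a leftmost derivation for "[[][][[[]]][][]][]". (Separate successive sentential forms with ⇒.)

P ⇒ PP ⇒ [P]P ⇒ [PP]P ⇒ [[]P]P ⇒ [[]PP]P ⇒ [[][]P]P ⇒ [[][]PP]P ⇒ [[][]PPP]P ⇒ [[][][P]PP]P ⇒ [[][][[P]]PP]P ⇒ [[][][[[]]]PP]P ⇒ [[][][[[]]][]P]P ⇒ [[][][[[]]][][]]P ⇒ [[][][[[]]][][]][]

P ⇒ PP   [P ::= P P]
PP ⇒ [P]P   [P ::= [ P ]]
[P]P ⇒ [PP]P   [P ::= P P]
[PP]P ⇒ [[]P]P   [P ::= [ ]]
[[]P]P ⇒ [[]PP]P   [P ::= P P]
[[]PP]P ⇒ [[][]P]P   [P ::= [ ]]
[[][]P]P ⇒ [[][]PP]P   [P ::= P P]
[[][]PP]P ⇒ [[][]PPP]P   [P ::= P P]
[[][]PPP]P ⇒ [[][][P]PP]P   [P ::= [ P ]]
[[][][P]PP]P ⇒ [[][][[P]]PP]P   [P ::= [ P ]]
[[][][[P]]PP]P ⇒ [[][][[[]]]PP]P   [P ::= [ ]]
[[][][[[]]]PP]P ⇒ [[][][[[]]][]P]P   [P ::= [ ]]
[[][][[[]]][]P]P ⇒ [[][][[[]]][][]]P   [P ::= [ ]]
[[][][[[]]][][]]P ⇒ [[][][[[]]][][]][]   [P ::= [ ]]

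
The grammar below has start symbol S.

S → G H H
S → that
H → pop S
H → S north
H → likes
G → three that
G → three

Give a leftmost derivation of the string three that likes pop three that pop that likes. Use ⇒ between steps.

S ⇒ G H H ⇒ three that H H ⇒ three that likes H ⇒ three that likes pop S ⇒ three that likes pop G H H ⇒ three that likes pop three that H H ⇒ three that likes pop three that pop S H ⇒ three that likes pop three that pop that H ⇒ three that likes pop three that pop that likes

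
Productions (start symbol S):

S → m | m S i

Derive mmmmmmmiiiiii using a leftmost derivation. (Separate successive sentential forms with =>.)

S => mSi   [S → m S i]
mSi => mmSii   [S → m S i]
mmSii => mmmSiii   [S → m S i]
mmmSiii => mmmmSiiii   [S → m S i]
mmmmSiiii => mmmmmSiiiii   [S → m S i]
mmmmmSiiiii => mmmmmmSiiiiii   [S → m S i]
mmmmmmSiiiiii => mmmmmmmiiiiii   [S → m]

S => mSi => mmSii => mmmSiii => mmmmSiiii => mmmmmSiiiii => mmmmmmSiiiiii => mmmmmmmiiiiii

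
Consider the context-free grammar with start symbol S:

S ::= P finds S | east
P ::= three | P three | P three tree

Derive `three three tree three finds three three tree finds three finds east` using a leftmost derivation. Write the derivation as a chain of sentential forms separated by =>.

S => P finds S => P three finds S => P three tree three finds S => three three tree three finds S => three three tree three finds P finds S => three three tree three finds P three tree finds S => three three tree three finds three three tree finds S => three three tree three finds three three tree finds P finds S => three three tree three finds three three tree finds three finds S => three three tree three finds three three tree finds three finds east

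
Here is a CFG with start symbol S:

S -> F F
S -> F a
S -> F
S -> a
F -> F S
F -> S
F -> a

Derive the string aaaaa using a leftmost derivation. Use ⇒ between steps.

S⇒FF⇒SF⇒FaF⇒FSaF⇒aSaF⇒aFaaF⇒aaaaF⇒aaaaa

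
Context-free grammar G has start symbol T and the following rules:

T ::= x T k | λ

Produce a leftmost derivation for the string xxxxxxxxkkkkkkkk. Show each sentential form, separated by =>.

T => xTk   [T ::= x T k]
xTk => xxTkk   [T ::= x T k]
xxTkk => xxxTkkk   [T ::= x T k]
xxxTkkk => xxxxTkkkk   [T ::= x T k]
xxxxTkkkk => xxxxxTkkkkk   [T ::= x T k]
xxxxxTkkkkk => xxxxxxTkkkkkk   [T ::= x T k]
xxxxxxTkkkkkk => xxxxxxxTkkkkkkk   [T ::= x T k]
xxxxxxxTkkkkkkk => xxxxxxxxTkkkkkkkk   [T ::= x T k]
xxxxxxxxTkkkkkkkk => xxxxxxxxkkkkkkkk   [T ::= λ]

T => xTk => xxTkk => xxxTkkk => xxxxTkkkk => xxxxxTkkkkk => xxxxxxTkkkkkk => xxxxxxxTkkkkkkk => xxxxxxxxTkkkkkkkk => xxxxxxxxkkkkkkkk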